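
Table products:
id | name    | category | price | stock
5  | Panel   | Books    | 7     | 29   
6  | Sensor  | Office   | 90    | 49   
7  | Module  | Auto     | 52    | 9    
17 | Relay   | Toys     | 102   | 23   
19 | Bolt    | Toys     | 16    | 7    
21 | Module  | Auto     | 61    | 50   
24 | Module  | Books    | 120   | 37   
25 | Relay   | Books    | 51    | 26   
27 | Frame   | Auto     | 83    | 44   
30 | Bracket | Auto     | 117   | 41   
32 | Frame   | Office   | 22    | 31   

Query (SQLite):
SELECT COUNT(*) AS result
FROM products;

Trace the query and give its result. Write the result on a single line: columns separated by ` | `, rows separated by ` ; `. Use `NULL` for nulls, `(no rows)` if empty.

11

All price values: [7, 90, 52, 102, 16, 61, 120, 51, 83, 117, 22].
COUNT(*) counts rows → 11.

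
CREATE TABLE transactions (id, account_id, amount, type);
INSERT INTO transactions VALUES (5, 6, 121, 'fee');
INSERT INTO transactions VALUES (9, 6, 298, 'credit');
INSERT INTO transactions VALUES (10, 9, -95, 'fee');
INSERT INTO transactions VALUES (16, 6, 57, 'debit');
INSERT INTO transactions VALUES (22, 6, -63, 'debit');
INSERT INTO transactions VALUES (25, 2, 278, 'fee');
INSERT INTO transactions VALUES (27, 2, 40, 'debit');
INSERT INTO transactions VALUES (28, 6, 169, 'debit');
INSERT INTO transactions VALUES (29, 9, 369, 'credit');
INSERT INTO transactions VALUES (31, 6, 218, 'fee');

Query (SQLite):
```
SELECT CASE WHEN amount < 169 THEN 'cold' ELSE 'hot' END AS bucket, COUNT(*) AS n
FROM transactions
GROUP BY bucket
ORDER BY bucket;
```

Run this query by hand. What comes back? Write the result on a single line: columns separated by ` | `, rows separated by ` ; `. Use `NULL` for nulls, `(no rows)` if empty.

Bucket rows by amount < 169 → 'cold' else 'hot'; count each bucket.

cold | 5 ; hot | 5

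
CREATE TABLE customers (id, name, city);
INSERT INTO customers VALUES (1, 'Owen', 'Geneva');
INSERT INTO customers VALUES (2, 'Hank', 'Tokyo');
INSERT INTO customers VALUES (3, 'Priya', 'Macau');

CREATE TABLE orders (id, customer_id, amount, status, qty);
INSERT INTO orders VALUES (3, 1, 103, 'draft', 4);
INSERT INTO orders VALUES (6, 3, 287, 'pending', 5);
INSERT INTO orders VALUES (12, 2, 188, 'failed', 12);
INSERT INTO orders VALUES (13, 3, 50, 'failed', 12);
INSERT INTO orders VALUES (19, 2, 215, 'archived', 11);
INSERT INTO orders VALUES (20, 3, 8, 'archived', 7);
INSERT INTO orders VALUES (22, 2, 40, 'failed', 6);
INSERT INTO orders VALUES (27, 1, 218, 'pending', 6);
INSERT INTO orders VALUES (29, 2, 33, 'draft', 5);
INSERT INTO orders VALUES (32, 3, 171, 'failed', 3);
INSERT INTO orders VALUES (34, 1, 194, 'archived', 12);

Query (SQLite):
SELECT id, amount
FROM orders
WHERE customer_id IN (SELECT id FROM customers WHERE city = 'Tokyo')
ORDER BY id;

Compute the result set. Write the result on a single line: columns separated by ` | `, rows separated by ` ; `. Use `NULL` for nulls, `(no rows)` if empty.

Inner query: customers.id where city = 'Tokyo'.
Outer: keep orders rows whose customer_id is in that set.
Inner query → {2}

12 | 188 ; 19 | 215 ; 22 | 40 ; 29 | 33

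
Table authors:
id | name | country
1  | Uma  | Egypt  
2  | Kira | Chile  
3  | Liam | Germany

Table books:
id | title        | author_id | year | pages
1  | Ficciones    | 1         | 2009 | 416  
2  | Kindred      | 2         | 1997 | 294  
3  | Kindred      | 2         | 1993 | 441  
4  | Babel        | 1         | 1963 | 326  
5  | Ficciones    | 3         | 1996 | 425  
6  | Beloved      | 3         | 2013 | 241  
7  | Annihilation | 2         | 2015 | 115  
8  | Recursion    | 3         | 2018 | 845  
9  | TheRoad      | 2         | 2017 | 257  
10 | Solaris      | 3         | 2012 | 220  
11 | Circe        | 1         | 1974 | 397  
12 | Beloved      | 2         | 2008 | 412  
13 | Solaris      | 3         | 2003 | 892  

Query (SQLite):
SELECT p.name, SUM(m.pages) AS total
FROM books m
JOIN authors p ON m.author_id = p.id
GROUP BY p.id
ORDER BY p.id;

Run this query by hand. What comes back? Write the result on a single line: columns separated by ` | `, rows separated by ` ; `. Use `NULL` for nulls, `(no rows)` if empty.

Join each books row to its authors via author_id.
Group joined rows by authors.id; compute SUM(m.pages) per group.
  1: ids {1, 4, 11} → SUM(m.pages)=1139
  2: ids {2, 3, 7, 9, 12} → SUM(m.pages)=1519
  3: ids {5, 6, 8, 10, 13} → SUM(m.pages)=2623

Uma | 1139 ; Kira | 1519 ; Liam | 2623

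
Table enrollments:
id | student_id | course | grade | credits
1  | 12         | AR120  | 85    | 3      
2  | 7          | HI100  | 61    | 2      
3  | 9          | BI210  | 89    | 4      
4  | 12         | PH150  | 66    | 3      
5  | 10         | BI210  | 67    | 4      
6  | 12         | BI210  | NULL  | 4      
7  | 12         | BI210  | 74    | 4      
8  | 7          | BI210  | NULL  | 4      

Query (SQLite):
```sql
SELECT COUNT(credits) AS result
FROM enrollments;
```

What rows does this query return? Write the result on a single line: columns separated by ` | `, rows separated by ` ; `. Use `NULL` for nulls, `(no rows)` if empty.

All credits values: [3, 2, 4, 3, 4, 4, 4, 4].
COUNT(credits) counts non-NULL values → 8.

8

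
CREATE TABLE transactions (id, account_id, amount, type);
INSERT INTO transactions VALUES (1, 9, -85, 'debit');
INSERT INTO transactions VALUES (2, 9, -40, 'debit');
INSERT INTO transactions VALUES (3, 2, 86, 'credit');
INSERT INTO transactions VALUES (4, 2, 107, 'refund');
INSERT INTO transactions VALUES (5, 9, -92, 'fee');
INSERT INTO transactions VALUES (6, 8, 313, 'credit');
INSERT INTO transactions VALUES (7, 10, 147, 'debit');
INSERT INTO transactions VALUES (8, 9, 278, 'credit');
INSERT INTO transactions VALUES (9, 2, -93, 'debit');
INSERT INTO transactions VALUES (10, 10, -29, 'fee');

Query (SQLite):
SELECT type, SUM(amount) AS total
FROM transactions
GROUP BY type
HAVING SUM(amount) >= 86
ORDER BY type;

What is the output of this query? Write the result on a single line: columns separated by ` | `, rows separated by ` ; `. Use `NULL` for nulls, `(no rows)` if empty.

credit | 677 ; refund | 107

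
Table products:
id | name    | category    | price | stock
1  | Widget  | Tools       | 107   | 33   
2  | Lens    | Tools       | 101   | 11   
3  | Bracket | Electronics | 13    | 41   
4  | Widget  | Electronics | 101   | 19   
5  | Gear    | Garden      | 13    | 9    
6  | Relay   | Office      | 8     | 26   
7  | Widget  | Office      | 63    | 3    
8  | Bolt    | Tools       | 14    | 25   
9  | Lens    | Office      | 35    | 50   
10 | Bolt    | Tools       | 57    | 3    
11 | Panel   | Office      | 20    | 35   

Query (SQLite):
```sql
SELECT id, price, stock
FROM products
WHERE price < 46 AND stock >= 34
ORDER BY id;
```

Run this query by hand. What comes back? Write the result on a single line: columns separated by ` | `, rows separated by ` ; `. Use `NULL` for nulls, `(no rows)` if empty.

price < 46: ids {3, 5, 6, 8, 9, 11}
stock >= 34: ids {3, 9, 11}
Combine with AND.

3 | 13 | 41 ; 9 | 35 | 50 ; 11 | 20 | 35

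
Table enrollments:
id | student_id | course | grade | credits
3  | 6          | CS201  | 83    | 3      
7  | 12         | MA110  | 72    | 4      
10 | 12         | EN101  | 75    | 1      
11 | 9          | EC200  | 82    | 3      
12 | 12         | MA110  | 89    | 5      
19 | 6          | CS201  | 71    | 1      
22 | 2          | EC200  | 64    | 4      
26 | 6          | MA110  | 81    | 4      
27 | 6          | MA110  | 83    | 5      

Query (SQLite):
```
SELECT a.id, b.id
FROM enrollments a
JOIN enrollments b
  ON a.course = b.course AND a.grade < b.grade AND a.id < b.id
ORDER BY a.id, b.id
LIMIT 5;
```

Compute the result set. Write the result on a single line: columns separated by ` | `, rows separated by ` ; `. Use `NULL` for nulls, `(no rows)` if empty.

7 | 12 ; 7 | 26 ; 7 | 27 ; 26 | 27

Pairs (a,b) with same course, a.grade < b.grade, a.id < b.id.
course groups: CS201:{3,19} EC200:{11,22} EN101:{10} MA110:{7,12,26,27}
Ordered by (a.id, b.id); first 5.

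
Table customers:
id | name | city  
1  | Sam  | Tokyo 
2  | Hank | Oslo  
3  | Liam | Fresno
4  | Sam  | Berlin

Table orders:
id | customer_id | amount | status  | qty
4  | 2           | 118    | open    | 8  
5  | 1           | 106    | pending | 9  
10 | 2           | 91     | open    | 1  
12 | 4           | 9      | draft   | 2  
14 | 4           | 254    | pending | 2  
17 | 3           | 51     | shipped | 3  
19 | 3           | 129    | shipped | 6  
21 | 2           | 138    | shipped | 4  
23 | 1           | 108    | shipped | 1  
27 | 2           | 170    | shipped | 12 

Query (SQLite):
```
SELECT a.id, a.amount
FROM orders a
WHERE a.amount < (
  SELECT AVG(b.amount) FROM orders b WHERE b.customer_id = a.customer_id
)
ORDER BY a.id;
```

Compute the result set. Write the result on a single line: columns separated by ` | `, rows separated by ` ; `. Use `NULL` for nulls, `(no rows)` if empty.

For each orders row a, compute AVG(amount) over rows sharing a.customer_id.
Keep row a if a.amount < that per-group AVG.
  customer_id=1: AVG(amount) = 107.0
  customer_id=2: AVG(amount) = 129.25
  customer_id=3: AVG(amount) = 90.0
  customer_id=4: AVG(amount) = 131.5

4 | 118 ; 5 | 106 ; 10 | 91 ; 12 | 9 ; 17 | 51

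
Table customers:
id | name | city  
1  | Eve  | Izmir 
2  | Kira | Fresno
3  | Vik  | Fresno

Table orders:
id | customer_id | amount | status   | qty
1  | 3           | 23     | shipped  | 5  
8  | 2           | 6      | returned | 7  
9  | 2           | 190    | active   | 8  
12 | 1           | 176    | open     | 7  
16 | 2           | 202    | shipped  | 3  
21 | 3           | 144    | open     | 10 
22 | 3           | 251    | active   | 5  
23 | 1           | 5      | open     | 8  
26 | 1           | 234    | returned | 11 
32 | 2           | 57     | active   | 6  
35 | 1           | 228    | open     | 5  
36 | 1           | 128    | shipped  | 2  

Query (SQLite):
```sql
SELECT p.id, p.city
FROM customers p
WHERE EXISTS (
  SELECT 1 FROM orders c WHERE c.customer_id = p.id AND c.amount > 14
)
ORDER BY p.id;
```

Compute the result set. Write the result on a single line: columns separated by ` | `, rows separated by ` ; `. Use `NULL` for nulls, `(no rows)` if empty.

1 | Izmir ; 2 | Fresno ; 3 | Fresno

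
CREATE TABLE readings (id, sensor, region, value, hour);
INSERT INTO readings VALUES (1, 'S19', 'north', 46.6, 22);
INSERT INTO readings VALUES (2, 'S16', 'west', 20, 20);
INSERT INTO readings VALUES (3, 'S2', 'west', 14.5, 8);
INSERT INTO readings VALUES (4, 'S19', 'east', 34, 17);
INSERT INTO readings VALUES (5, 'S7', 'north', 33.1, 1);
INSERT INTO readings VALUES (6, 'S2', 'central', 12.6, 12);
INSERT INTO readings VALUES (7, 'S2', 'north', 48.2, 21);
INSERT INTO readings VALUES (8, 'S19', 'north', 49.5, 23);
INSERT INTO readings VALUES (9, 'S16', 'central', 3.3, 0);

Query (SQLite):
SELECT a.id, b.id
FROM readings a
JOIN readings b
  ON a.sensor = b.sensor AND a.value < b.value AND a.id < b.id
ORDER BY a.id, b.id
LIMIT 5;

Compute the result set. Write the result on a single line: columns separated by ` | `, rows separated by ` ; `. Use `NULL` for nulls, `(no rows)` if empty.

1 | 8 ; 3 | 7 ; 4 | 8 ; 6 | 7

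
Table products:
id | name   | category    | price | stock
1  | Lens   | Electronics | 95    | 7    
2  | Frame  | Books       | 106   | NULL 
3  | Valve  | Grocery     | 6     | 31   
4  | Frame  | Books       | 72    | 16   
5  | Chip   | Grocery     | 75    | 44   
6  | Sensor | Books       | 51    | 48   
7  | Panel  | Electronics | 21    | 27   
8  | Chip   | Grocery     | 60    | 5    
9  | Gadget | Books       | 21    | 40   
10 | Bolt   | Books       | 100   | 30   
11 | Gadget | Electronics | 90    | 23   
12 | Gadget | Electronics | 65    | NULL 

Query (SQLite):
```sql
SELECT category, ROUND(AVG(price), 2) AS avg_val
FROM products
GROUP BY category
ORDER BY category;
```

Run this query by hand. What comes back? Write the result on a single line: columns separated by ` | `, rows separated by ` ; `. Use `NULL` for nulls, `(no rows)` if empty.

Books | 70 ; Electronics | 67.75 ; Grocery | 47

Partition products by category; compute ROUND(AVG(price), 2) within each group.
  Books: ids {2, 4, 6, 9, 10} → ROUND(AVG(price), 2)=70
  Electronics: ids {1, 7, 11, 12} → ROUND(AVG(price), 2)=67.75
  Grocery: ids {3, 5, 8} → ROUND(AVG(price), 2)=47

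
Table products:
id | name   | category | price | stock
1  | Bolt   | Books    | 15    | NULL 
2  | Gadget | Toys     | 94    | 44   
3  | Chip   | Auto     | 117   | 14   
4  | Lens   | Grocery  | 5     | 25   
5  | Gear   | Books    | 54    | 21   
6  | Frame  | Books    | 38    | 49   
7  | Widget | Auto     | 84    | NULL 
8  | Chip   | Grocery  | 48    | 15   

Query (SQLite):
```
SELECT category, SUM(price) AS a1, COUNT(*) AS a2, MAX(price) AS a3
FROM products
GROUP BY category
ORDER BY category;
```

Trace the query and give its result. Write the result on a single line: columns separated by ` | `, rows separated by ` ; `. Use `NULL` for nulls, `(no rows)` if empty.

Group products by category.
Per group compute: SUM(price), COUNT(*), MAX(price).
  Auto: ids {3, 7} → SUM(price)=201, COUNT(*)=2, MAX(price)=117
  Books: ids {1, 5, 6} → SUM(price)=107, COUNT(*)=3, MAX(price)=54
  Grocery: ids {4, 8} → SUM(price)=53, COUNT(*)=2, MAX(price)=48
  Toys: ids {2} → SUM(price)=94, COUNT(*)=1, MAX(price)=94

Auto | 201 | 2 | 117 ; Books | 107 | 3 | 54 ; Grocery | 53 | 2 | 48 ; Toys | 94 | 1 | 94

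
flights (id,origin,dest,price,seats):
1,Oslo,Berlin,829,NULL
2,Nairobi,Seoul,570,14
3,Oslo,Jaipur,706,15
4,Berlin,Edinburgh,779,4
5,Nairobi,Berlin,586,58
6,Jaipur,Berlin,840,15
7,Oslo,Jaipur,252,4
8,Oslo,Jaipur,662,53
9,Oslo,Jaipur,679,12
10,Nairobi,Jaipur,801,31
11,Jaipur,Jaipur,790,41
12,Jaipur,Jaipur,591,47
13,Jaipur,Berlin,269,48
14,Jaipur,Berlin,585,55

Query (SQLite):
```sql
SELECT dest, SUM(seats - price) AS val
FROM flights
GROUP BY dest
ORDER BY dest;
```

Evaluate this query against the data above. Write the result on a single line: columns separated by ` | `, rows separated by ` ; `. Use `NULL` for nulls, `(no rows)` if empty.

For each row compute seats - price.
Group by dest; take SUM of the expression per group.
  Berlin: ids {1, 5, 6, 13, 14} → SUM(seats - price)=-2104
  Edinburgh: ids {4} → SUM(seats - price)=-775
  Jaipur: ids {3, 7, 8, 9, 10, 11, 12} → SUM(seats - price)=-4278
  Seoul: ids {2} → SUM(seats - price)=-556

Berlin | -2104 ; Edinburgh | -775 ; Jaipur | -4278 ; Seoul | -556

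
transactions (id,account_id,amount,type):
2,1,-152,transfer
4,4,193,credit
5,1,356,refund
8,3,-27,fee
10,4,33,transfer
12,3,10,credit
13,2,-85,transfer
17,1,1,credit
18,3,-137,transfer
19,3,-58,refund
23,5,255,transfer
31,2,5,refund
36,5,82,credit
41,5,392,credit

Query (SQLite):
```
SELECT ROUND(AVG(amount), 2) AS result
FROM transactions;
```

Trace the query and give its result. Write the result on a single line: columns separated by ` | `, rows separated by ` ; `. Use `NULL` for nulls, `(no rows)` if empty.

62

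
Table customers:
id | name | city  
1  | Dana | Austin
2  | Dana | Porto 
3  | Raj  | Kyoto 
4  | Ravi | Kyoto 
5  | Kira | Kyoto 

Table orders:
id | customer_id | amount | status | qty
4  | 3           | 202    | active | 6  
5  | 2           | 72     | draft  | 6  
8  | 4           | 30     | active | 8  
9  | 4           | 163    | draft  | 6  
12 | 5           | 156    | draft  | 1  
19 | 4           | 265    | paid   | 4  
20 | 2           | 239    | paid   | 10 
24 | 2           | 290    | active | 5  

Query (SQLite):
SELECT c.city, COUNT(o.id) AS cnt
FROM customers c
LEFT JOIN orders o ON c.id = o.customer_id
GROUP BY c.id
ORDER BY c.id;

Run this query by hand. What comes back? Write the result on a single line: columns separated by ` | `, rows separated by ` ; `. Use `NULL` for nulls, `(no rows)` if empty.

LEFT JOIN keeps every customers row; unmatched ones get NULL for orders columns.
Group by customers.id and compute COUNT(o.id). COUNT(col) of an all-NULL group is 0.
  1: ids {—} → COUNT(o.id)=0
  2: ids {5, 20, 24} → COUNT(o.id)=3
  3: ids {4} → COUNT(o.id)=1
  4: ids {8, 9, 19} → COUNT(o.id)=3
  5: ids {12} → COUNT(o.id)=1

Austin | 0 ; Porto | 3 ; Kyoto | 1 ; Kyoto | 3 ; Kyoto | 1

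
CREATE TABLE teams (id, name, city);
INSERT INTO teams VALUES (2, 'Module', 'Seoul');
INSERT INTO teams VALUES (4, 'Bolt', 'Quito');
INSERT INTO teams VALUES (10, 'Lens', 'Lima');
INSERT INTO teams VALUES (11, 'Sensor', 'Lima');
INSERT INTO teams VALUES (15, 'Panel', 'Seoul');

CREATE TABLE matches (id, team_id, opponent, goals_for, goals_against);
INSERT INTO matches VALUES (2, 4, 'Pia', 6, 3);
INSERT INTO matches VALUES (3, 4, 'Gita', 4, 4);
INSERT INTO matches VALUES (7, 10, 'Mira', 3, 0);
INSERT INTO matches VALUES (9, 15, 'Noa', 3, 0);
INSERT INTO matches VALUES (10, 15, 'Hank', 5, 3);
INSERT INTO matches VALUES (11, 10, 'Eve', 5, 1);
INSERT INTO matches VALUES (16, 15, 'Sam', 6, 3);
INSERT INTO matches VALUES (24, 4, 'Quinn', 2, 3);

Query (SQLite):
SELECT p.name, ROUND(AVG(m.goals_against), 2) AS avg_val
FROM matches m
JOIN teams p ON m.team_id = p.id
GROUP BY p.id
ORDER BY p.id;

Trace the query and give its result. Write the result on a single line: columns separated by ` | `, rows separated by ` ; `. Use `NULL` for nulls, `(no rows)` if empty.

Bolt | 3.33 ; Lens | 0.5 ; Panel | 2

Join each matches row to its teams via team_id.
Group joined rows by teams.id; compute ROUND(AVG(m.goals_against), 2) per group.
  4: ids {2, 3, 24} → ROUND(AVG(m.goals_against), 2)=3.33
  10: ids {7, 11} → ROUND(AVG(m.goals_against), 2)=0.5
  15: ids {9, 10, 16} → ROUND(AVG(m.goals_against), 2)=2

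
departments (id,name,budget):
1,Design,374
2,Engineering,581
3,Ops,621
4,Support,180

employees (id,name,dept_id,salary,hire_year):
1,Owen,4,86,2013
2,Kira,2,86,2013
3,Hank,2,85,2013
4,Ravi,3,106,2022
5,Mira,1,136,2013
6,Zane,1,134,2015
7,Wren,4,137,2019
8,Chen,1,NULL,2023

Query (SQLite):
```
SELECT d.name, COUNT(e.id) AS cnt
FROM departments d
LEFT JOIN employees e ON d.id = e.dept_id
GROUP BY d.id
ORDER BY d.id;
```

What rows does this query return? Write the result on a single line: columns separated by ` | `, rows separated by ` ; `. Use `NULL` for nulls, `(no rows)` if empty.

Design | 3 ; Engineering | 2 ; Ops | 1 ; Support | 2

LEFT JOIN keeps every departments row; unmatched ones get NULL for employees columns.
Group by departments.id and compute COUNT(e.id). COUNT(col) of an all-NULL group is 0.
  1: ids {5, 6, 8} → COUNT(e.id)=3
  2: ids {2, 3} → COUNT(e.id)=2
  3: ids {4} → COUNT(e.id)=1
  4: ids {1, 7} → COUNT(e.id)=2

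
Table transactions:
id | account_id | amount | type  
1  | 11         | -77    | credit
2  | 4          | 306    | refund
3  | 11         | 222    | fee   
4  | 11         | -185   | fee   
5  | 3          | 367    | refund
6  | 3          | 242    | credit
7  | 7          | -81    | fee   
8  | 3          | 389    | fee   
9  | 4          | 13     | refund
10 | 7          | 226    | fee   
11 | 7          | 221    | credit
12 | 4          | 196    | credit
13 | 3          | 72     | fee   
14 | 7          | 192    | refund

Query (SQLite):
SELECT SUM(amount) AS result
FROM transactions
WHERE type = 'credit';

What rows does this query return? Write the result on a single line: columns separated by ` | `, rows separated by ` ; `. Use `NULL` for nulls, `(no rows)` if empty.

Rows where type='credit' → amount values: [-77, 242, 221, 196].
SUM of non-NULL values = 582.

582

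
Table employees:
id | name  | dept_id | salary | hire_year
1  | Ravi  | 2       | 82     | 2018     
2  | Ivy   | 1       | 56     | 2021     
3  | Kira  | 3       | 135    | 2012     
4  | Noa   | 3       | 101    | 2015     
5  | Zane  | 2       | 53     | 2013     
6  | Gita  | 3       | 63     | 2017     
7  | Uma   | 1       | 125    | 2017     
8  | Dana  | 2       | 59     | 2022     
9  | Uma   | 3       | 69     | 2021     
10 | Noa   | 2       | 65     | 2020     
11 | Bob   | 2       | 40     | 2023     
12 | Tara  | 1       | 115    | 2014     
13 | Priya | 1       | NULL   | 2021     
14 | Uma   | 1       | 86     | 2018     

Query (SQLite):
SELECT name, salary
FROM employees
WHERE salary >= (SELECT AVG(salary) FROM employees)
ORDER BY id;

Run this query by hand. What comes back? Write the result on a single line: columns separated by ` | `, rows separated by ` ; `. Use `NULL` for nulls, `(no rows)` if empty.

Ravi | 82 ; Kira | 135 ; Noa | 101 ; Uma | 125 ; Tara | 115 ; Uma | 86

Scalar subquery: AVG(salary) over all employees rows = 80.692308 (≈; comparison uses full precision).
Keep rows where salary >= that value.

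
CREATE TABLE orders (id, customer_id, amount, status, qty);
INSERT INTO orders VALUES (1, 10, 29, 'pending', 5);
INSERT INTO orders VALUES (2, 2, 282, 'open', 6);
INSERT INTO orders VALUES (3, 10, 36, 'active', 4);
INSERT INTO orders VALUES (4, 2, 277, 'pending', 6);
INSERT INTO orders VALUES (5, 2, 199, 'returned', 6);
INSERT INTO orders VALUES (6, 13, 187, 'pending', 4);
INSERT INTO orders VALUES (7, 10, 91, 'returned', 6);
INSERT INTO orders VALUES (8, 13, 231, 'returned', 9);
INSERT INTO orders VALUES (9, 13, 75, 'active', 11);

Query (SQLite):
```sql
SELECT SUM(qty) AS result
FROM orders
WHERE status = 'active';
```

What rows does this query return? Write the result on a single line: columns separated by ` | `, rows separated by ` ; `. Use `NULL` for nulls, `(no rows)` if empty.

15

Rows where status='active' → qty values: [4, 11].
SUM of non-NULL values = 15.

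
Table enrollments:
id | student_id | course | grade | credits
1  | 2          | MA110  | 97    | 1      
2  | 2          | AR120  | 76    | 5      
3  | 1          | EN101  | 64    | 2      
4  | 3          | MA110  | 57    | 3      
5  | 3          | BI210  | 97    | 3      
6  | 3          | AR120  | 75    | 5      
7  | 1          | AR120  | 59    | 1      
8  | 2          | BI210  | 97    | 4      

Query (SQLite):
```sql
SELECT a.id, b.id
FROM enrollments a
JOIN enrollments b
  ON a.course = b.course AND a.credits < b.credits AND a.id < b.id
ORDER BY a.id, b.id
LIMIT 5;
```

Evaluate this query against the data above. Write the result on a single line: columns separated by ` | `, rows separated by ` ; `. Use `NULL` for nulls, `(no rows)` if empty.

1 | 4 ; 5 | 8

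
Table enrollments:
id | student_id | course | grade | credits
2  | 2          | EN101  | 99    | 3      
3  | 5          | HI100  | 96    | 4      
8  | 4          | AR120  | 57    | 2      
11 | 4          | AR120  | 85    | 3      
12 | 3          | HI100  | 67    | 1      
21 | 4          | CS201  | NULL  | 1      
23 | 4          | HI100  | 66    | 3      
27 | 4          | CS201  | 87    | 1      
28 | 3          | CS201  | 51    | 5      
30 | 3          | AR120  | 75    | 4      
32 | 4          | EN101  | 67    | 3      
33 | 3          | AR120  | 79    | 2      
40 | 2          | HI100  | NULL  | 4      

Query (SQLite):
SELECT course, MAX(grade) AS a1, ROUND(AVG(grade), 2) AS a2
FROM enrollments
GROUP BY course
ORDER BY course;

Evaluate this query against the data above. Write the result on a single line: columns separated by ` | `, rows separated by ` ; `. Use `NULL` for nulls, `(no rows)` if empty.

Group enrollments by course.
Per group compute: MAX(grade), ROUND(AVG(grade), 2).
  AR120: ids {8, 11, 30, 33} → MAX(grade)=85, ROUND(AVG(grade), 2)=74
  CS201: ids {21, 27, 28} → MAX(grade)=87, ROUND(AVG(grade), 2)=69
  EN101: ids {2, 32} → MAX(grade)=99, ROUND(AVG(grade), 2)=83
  HI100: ids {3, 12, 23, 40} → MAX(grade)=96, ROUND(AVG(grade), 2)=76.33

AR120 | 85 | 74 ; CS201 | 87 | 69 ; EN101 | 99 | 83 ; HI100 | 96 | 76.33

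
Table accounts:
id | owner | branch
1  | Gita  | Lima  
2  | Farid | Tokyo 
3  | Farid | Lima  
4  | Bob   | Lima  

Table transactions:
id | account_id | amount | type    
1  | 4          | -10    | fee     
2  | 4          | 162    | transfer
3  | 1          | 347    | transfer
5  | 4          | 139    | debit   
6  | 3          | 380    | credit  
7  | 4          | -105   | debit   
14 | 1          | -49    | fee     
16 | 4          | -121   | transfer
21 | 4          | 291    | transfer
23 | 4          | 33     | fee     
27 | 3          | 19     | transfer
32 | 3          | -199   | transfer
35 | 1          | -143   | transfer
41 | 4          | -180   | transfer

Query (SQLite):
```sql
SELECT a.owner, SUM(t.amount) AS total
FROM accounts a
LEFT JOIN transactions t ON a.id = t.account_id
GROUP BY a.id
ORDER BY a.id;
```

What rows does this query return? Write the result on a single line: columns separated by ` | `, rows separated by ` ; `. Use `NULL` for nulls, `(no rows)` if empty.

LEFT JOIN keeps every accounts row; unmatched ones get NULL for transactions columns.
Group by accounts.id and compute SUM(t.amount). SUM over an all-NULL group is NULL.
  1: ids {3, 14, 35} → SUM(t.amount)=155
  2: ids {—} → SUM(t.amount)=NULL
  3: ids {6, 27, 32} → SUM(t.amount)=200
  4: ids {1, 2, 5, 7, 16, 21, 23, 41} → SUM(t.amount)=209

Gita | 155 ; Farid | NULL ; Farid | 200 ; Bob | 209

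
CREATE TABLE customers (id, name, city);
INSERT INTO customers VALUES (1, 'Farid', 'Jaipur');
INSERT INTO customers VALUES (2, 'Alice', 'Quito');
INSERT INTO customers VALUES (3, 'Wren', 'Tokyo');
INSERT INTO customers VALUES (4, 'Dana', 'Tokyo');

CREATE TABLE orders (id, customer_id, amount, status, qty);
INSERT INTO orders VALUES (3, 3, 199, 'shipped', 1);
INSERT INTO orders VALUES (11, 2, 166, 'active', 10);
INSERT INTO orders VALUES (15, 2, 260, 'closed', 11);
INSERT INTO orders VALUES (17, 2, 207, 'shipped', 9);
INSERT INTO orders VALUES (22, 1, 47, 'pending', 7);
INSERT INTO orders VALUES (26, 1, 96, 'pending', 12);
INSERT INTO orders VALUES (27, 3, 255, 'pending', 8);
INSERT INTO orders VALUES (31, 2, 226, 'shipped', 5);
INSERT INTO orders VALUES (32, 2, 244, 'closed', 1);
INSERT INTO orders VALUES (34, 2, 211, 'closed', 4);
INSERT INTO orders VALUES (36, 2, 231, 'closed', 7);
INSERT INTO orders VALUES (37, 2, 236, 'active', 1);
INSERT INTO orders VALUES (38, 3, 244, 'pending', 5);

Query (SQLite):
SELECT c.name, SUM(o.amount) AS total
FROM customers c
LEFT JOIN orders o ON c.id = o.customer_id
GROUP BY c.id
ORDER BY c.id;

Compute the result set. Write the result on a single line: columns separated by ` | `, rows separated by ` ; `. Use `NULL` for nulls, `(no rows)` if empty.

LEFT JOIN keeps every customers row; unmatched ones get NULL for orders columns.
Group by customers.id and compute SUM(o.amount). SUM over an all-NULL group is NULL.
  1: ids {22, 26} → SUM(o.amount)=143
  2: ids {11, 15, 17, 31, 32, 34, 36, 37} → SUM(o.amount)=1781
  3: ids {3, 27, 38} → SUM(o.amount)=698
  4: ids {—} → SUM(o.amount)=NULL

Farid | 143 ; Alice | 1781 ; Wren | 698 ; Dana | NULL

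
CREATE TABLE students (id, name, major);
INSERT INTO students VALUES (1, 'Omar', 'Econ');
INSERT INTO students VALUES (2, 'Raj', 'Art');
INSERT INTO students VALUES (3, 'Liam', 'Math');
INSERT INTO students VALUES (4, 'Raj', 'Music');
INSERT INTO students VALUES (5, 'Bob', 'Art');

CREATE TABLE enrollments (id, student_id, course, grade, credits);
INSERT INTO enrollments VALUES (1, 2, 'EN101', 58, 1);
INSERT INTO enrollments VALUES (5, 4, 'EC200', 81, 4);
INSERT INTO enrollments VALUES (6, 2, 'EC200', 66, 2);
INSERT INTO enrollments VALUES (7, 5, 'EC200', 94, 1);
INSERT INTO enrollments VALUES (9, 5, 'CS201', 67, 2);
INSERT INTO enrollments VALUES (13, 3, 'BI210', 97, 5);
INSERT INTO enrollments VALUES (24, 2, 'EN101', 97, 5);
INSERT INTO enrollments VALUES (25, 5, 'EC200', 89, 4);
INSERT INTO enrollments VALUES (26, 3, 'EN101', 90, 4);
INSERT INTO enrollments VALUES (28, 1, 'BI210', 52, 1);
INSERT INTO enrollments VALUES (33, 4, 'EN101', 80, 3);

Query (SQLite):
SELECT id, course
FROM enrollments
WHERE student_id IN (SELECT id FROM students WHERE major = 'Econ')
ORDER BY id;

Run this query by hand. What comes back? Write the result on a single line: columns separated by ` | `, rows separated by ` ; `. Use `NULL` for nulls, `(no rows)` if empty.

28 | BI210

Inner query: students.id where major = 'Econ'.
Outer: keep enrollments rows whose student_id is in that set.
Inner query → {1}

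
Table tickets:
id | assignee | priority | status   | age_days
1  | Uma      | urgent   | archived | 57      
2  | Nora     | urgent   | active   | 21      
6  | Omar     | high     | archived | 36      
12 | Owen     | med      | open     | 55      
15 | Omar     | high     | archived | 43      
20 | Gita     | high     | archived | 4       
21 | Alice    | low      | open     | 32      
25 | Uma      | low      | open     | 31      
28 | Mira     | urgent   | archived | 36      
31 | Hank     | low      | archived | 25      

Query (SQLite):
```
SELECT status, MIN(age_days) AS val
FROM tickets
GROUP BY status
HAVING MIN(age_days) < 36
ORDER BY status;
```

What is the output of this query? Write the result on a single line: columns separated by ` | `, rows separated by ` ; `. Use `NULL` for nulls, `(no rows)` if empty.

Partition tickets by status; compute MIN(age_days) within each group.
HAVING: keep groups where MIN(age_days) < 36.
  active: ids {2} → MIN(age_days)=21
  archived: ids {1, 6, 15, 20, 28, 31} → MIN(age_days)=4
  open: ids {12, 21, 25} → MIN(age_days)=31

active | 21 ; archived | 4 ; open | 31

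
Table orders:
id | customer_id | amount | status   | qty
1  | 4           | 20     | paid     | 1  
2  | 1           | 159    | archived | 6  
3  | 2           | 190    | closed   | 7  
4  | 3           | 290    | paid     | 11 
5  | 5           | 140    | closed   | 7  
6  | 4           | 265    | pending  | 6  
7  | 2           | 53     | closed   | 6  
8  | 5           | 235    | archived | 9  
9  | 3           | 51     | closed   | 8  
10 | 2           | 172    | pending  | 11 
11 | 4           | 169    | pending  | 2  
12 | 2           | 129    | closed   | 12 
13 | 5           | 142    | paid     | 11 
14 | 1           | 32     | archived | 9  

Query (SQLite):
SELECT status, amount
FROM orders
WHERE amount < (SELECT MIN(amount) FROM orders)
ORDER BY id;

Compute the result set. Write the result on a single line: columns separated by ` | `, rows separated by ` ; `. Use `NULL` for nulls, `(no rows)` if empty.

Scalar subquery: MIN(amount) over all orders rows = 20.
Keep rows where amount < that value.

(no rows)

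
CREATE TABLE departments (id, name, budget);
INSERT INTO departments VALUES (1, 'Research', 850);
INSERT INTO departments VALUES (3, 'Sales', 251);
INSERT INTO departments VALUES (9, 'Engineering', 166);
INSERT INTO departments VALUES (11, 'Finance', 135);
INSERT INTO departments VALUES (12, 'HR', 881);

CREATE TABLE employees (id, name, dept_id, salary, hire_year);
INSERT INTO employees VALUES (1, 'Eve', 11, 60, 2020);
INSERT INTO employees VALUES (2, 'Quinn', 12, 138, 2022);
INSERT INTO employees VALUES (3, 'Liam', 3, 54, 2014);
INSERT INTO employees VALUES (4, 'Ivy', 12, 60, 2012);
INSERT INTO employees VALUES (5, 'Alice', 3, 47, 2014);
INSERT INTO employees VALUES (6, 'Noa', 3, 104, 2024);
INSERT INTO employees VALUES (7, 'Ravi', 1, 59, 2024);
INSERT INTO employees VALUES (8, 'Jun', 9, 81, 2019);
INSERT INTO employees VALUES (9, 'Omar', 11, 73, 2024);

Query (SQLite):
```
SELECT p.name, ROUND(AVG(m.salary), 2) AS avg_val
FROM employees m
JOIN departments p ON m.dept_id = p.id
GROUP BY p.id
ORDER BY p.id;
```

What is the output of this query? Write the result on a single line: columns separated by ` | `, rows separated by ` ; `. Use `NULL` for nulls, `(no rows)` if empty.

Join each employees row to its departments via dept_id.
Group joined rows by departments.id; compute ROUND(AVG(m.salary), 2) per group.
  1: ids {7} → ROUND(AVG(m.salary), 2)=59
  3: ids {3, 5, 6} → ROUND(AVG(m.salary), 2)=68.33
  9: ids {8} → ROUND(AVG(m.salary), 2)=81
  11: ids {1, 9} → ROUND(AVG(m.salary), 2)=66.5
  12: ids {2, 4} → ROUND(AVG(m.salary), 2)=99

Research | 59 ; Sales | 68.33 ; Engineering | 81 ; Finance | 66.5 ; HR | 99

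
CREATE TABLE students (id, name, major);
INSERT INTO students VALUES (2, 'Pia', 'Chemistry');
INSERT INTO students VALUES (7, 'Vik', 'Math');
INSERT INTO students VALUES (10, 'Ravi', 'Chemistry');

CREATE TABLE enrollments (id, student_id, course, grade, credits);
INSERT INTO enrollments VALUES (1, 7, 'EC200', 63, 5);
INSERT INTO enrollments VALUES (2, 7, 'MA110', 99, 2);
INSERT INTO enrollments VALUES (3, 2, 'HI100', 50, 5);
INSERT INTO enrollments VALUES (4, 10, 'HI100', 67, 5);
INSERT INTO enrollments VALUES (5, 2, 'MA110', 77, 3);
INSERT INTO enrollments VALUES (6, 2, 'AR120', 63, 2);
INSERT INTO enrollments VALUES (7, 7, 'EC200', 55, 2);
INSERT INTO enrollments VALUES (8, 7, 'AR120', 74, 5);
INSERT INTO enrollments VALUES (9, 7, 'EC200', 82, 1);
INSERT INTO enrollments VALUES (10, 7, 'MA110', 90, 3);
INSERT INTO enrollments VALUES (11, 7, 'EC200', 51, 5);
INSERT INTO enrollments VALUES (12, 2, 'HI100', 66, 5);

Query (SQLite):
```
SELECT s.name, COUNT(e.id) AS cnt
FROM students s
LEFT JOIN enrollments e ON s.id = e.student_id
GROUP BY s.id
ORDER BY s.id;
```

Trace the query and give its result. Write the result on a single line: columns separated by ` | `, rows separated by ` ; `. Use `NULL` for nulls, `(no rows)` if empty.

LEFT JOIN keeps every students row; unmatched ones get NULL for enrollments columns.
Group by students.id and compute COUNT(e.id). COUNT(col) of an all-NULL group is 0.
  2: ids {3, 5, 6, 12} → COUNT(e.id)=4
  7: ids {1, 2, 7, 8, 9, 10, 11} → COUNT(e.id)=7
  10: ids {4} → COUNT(e.id)=1

Pia | 4 ; Vik | 7 ; Ravi | 1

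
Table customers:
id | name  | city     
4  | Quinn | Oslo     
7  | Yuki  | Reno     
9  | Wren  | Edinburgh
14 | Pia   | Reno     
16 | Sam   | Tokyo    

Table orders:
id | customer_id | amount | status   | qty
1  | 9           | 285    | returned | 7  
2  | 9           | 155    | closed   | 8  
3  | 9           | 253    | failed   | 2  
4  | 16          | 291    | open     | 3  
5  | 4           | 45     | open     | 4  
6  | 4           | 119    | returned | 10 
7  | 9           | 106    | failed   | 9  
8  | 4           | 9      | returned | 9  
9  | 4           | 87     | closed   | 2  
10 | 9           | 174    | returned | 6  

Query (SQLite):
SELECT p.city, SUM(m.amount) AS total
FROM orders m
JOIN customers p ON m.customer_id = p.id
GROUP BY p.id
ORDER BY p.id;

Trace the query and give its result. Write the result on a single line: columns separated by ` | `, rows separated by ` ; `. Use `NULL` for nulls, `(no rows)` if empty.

Join each orders row to its customers via customer_id.
Group joined rows by customers.id; compute SUM(m.amount) per group.
  4: ids {5, 6, 8, 9} → SUM(m.amount)=260
  9: ids {1, 2, 3, 7, 10} → SUM(m.amount)=973
  16: ids {4} → SUM(m.amount)=291

Oslo | 260 ; Edinburgh | 973 ; Tokyo | 291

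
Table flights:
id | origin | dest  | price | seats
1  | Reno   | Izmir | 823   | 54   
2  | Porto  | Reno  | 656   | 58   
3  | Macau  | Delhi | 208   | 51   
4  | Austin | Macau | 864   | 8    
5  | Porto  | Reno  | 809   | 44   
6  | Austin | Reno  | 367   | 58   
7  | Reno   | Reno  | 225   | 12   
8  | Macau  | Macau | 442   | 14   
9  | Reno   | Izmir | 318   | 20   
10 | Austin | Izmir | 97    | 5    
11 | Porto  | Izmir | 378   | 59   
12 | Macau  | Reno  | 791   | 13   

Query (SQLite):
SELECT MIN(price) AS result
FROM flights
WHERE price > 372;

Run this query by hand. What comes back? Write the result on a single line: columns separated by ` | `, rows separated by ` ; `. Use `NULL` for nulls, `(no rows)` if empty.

378

Rows where price > 372 → price values: [823, 656, 864, 809, 442, 378, 791].
MIN of non-NULL values = 378.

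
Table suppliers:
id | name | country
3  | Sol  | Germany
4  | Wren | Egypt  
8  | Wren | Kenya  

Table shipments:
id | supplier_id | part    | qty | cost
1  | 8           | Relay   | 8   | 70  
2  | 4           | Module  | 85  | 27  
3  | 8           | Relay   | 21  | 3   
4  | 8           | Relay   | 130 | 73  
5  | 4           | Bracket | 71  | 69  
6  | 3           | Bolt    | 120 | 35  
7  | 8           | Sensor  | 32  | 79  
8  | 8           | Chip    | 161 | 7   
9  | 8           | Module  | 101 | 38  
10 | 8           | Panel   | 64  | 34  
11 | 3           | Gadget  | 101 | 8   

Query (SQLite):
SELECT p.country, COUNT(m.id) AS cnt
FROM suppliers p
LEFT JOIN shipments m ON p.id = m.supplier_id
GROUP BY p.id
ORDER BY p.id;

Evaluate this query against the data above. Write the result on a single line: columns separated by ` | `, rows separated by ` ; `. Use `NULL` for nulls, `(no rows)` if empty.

LEFT JOIN keeps every suppliers row; unmatched ones get NULL for shipments columns.
Group by suppliers.id and compute COUNT(m.id). COUNT(col) of an all-NULL group is 0.
  3: ids {6, 11} → COUNT(m.id)=2
  4: ids {2, 5} → COUNT(m.id)=2
  8: ids {1, 3, 4, 7, 8, 9, 10} → COUNT(m.id)=7

Germany | 2 ; Egypt | 2 ; Kenya | 7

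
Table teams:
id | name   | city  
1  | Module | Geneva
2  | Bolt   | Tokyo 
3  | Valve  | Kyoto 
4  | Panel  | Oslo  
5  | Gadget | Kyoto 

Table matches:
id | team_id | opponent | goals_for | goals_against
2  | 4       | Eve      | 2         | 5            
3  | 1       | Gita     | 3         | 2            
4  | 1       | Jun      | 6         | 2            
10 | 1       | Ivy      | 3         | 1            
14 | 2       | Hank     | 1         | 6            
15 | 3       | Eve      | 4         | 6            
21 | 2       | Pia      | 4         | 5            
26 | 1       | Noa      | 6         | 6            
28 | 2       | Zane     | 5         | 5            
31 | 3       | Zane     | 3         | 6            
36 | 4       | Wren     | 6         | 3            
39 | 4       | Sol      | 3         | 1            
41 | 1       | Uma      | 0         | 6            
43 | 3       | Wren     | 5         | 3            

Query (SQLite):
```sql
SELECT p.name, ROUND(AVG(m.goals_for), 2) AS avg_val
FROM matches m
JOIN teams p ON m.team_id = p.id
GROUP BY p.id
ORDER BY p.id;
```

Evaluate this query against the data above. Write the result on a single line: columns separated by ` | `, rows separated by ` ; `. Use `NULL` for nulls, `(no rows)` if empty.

Module | 3.6 ; Bolt | 3.33 ; Valve | 4 ; Panel | 3.67

Join each matches row to its teams via team_id.
Group joined rows by teams.id; compute ROUND(AVG(m.goals_for), 2) per group.
  1: ids {3, 4, 10, 26, 41} → ROUND(AVG(m.goals_for), 2)=3.6
  2: ids {14, 21, 28} → ROUND(AVG(m.goals_for), 2)=3.33
  3: ids {15, 31, 43} → ROUND(AVG(m.goals_for), 2)=4
  4: ids {2, 36, 39} → ROUND(AVG(m.goals_for), 2)=3.67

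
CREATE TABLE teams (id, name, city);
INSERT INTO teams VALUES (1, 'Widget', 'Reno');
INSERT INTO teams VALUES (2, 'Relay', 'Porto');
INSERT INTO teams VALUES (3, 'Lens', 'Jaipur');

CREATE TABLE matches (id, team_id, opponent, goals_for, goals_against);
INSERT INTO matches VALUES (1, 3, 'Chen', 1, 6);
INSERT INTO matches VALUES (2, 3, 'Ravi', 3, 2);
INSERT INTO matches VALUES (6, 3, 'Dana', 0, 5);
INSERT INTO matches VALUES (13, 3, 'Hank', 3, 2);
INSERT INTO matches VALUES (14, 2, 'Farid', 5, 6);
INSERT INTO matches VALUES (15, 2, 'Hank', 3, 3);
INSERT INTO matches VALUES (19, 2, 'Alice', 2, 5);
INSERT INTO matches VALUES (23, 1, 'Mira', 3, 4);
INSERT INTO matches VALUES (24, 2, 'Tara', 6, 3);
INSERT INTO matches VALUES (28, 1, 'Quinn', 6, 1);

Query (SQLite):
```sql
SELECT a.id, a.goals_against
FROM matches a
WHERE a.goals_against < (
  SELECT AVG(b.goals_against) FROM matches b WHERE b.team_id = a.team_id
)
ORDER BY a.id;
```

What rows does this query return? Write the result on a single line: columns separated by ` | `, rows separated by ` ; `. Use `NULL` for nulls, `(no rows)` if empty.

2 | 2 ; 13 | 2 ; 15 | 3 ; 24 | 3 ; 28 | 1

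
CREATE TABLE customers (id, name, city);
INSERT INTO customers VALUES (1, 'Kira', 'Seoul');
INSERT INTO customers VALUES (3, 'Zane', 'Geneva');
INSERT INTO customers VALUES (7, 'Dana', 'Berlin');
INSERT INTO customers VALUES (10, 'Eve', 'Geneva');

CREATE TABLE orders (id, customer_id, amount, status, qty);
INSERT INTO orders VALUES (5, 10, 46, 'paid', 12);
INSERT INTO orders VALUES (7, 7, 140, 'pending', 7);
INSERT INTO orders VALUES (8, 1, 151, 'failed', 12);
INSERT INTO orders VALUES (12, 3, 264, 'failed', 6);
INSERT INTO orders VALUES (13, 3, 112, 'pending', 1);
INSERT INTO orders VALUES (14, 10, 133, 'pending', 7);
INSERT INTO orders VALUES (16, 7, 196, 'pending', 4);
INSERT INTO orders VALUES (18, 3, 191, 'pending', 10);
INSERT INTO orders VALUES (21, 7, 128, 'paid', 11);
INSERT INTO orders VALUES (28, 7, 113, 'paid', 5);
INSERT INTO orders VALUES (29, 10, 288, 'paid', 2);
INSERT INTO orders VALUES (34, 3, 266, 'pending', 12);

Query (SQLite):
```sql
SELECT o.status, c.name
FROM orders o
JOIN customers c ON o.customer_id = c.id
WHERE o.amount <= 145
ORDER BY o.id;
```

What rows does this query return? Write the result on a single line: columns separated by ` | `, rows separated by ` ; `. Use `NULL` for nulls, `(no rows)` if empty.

Each orders row matches the customers row where customer_id = customers.id.
Then keep rows with o.amount <= 145.

paid | Eve ; pending | Dana ; pending | Zane ; pending | Eve ; paid | Dana ; paid | Dana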